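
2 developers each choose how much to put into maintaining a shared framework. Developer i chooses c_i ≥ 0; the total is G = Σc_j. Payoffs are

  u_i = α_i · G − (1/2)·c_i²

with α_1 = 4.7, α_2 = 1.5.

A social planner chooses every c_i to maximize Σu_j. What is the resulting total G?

12.4

Planner FOC: ∂(Σu_j)/∂c_i = (Σα_j) − c_i = 0, so c_i^SO = Σα_j = 6.2 for every i; G^SO = 12.4.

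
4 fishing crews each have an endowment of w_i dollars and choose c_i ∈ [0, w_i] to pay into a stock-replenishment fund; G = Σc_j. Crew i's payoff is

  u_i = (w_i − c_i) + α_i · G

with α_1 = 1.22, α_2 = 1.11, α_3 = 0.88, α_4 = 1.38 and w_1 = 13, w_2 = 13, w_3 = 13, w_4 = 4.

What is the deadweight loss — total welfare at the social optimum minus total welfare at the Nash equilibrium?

∂u_i/∂c_i = α_i − 1, so crew i contributes w_i if α_i > 1, else 0.
α_i > 1 for i ∈ {1, 2, 4}; NE contributions (13, 13, 0, 4), G = 30.
W^NE = Σw_i − G^NE + (Σα_i)·G^NE = 43 + 3.59·30 = 150.7.
Planner: ∂(Σu_j)/∂c_i = Σα_j − 1 = 3.59 > 0, so everyone contributes w_i; G^SO = 43, W^SO = 43 + 3.59·43 = 197.37.
Deadweight loss = 46.67.

46.67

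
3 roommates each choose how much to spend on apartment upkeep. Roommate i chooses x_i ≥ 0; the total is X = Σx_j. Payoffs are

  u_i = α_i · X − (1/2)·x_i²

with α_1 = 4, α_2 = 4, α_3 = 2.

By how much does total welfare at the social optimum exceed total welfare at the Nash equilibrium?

Roommate i's FOC: ∂u_i/∂x_i = α_i − x_i = 0, so x_i* = α_i.
NE contributions = (4, 4, 2); X = 10.
W^NE = (Σα)·X − ½Σα_i² = 10² − ½·36 = 82.
Planner sets x_i = Σα_j = 10 for every i, so X^SO = 3·10 = 30.
W^SO = (Σα)·X^SO − ½·3·(Σα)² = (3/2)·10² = 150.
Deadweight loss = W^SO − W^NE = 68.

68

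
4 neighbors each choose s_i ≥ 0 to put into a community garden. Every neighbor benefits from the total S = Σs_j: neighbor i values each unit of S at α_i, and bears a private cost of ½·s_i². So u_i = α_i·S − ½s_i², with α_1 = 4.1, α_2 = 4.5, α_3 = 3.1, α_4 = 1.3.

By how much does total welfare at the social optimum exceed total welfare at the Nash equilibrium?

Neighbor i's FOC: ∂u_i/∂s_i = α_i − s_i = 0, so s_i* = α_i.
NE contributions = (4.1, 4.5, 3.1, 1.3); S = 13.
W^NE = (Σα)·S − ½Σα_i² = 13² − ½·48.36 = 144.82.
Planner sets s_i = Σα_j = 13 for every i, so S^SO = 4·13 = 52.
W^SO = (Σα)·S^SO − ½·4·(Σα)² = (4/2)·13² = 338.
Deadweight loss = W^SO − W^NE = 193.18.

193.18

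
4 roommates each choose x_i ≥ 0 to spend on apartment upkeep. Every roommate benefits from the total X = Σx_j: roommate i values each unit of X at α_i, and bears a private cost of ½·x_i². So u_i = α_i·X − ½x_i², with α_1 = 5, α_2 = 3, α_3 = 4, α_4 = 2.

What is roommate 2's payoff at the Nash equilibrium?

Roommate i's FOC: ∂u_i/∂x_i = α_i − x_i = 0, so x_i* = α_i.
NE contributions = (5, 3, 4, 2); X = 14.
u_2 = α_2·X − ½·(x_2)² = 3·14 − ½·3² = 37.5.

37.5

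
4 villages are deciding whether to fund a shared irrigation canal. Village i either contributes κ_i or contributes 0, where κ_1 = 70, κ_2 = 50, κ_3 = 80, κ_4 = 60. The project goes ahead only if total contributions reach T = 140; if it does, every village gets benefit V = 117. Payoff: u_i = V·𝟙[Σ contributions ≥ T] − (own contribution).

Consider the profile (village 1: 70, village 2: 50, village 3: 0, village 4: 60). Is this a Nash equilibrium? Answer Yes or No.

Total = 180 ≥ 140: provided.
Village 1 (pledges 70, payoff 47): dropping to 0 → total 110, payoff 0. No gain.
Village 2 (pledges 50, payoff 67): dropping to 0 → total 130, payoff 0. No gain.
Village 3 (pledges 0, payoff 117): pledging 80 → total 260, payoff 37. No gain.
Village 4 (pledges 60, payoff 57): dropping to 0 → total 120, payoff 0. No gain.

Yes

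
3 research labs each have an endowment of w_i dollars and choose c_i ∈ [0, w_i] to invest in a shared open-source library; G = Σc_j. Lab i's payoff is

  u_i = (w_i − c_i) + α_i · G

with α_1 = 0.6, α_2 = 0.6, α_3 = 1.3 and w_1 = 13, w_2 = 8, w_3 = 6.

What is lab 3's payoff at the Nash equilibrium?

7.8

∂u_i/∂c_i = α_i − 1, so lab i contributes w_i if α_i > 1, else 0.
α_i > 1 for i ∈ {3}; NE contributions (0, 0, 6), G = 6.
u_3 = (6 − 6) + 1.3·6 = 7.8.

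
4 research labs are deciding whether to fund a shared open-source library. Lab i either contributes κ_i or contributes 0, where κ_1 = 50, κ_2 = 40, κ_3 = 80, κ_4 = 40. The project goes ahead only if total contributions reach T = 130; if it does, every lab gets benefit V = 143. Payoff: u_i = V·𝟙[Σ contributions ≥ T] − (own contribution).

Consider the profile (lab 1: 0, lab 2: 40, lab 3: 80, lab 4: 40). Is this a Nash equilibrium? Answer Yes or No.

Yes

Total = 160 ≥ 130: provided.
Lab 1 (pledges 0, payoff 143): pledging 50 → total 210, payoff 93. No gain.
Lab 2 (pledges 40, payoff 103): dropping to 0 → total 120, payoff 0. No gain.
Lab 3 (pledges 80, payoff 63): dropping to 0 → total 80, payoff 0. No gain.
Lab 4 (pledges 40, payoff 103): dropping to 0 → total 120, payoff 0. No gain.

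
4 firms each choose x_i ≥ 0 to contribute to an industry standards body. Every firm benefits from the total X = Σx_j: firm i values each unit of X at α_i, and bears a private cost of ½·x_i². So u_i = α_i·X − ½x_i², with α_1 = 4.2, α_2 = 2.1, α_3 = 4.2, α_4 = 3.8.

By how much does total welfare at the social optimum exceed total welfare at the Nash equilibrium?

231.555

Firm i's FOC: ∂u_i/∂x_i = α_i − x_i = 0, so x_i* = α_i.
NE contributions = (4.2, 2.1, 4.2, 3.8); X = 14.3.
W^NE = (Σα)·X − ½Σα_i² = 14.3² − ½·54.13 = 177.425.
Planner sets x_i = Σα_j = 14.3 for every i, so X^SO = 4·14.3 = 57.2.
W^SO = (Σα)·X^SO − ½·4·(Σα)² = (4/2)·14.3² = 408.98.
Deadweight loss = W^SO − W^NE = 231.555.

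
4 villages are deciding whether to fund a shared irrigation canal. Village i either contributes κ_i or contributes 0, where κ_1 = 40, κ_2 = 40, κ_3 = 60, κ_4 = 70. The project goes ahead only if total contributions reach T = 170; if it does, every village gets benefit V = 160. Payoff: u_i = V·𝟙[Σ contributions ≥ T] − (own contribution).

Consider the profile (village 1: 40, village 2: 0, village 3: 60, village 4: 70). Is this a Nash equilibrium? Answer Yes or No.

Total = 170 ≥ 170: provided.
Village 1 (pledges 40, payoff 120): dropping to 0 → total 130, payoff 0. No gain.
Village 2 (pledges 0, payoff 160): pledging 40 → total 210, payoff 120. No gain.
Village 3 (pledges 60, payoff 100): dropping to 0 → total 110, payoff 0. No gain.
Village 4 (pledges 70, payoff 90): dropping to 0 → total 100, payoff 0. No gain.

Yes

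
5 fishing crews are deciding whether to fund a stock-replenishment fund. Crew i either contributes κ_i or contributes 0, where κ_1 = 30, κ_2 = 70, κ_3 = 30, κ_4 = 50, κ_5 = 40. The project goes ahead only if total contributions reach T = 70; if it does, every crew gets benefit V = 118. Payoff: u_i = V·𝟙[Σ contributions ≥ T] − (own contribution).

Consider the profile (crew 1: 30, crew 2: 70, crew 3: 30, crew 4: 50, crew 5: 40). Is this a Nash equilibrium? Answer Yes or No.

Total = 220 ≥ 70: provided.
Crew 1 (pledges 30, payoff 88): dropping to 0 → total 190, payoff 118. Profitable deviation.

No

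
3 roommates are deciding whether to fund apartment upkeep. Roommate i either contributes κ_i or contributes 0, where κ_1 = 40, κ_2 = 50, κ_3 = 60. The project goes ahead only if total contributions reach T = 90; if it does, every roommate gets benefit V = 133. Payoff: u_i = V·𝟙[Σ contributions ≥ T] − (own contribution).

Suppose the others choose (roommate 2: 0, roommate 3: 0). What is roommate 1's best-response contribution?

0

Others' total = 0. Even contributing 40 gives 40 < 90: no benefit either way.
Best response: 0.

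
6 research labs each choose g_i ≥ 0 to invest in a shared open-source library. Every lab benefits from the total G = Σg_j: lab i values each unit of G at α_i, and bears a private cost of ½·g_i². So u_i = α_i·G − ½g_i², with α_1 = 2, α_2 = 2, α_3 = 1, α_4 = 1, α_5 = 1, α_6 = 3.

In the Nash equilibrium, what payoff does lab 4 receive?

9.5

Lab i's FOC: ∂u_i/∂g_i = α_i − g_i = 0, so g_i* = α_i.
NE contributions = (2, 2, 1, 1, 1, 3); G = 10.
u_4 = α_4·G − ½·(g_4)² = 1·10 − ½·1² = 9.5.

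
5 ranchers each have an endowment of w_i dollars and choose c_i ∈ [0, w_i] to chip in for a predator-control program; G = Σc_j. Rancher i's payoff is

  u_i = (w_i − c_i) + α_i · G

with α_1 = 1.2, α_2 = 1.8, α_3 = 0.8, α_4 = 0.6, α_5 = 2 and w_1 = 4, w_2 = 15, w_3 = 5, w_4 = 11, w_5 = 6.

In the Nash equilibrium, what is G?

∂u_i/∂c_i = α_i − 1, so rancher i contributes w_i if α_i > 1, else 0.
α_i > 1 for i ∈ {1, 2, 5}; NE contributions (4, 15, 0, 0, 6), G = 25.

25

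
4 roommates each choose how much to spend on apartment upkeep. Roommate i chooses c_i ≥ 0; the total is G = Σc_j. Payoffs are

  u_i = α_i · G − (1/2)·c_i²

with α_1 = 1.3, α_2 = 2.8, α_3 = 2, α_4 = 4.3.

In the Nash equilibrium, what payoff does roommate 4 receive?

35.475

Roommate i's FOC: ∂u_i/∂c_i = α_i − c_i = 0, so c_i* = α_i.
NE contributions = (1.3, 2.8, 2, 4.3); G = 10.4.
u_4 = α_4·G − ½·(c_4)² = 4.3·10.4 − ½·4.3² = 35.475.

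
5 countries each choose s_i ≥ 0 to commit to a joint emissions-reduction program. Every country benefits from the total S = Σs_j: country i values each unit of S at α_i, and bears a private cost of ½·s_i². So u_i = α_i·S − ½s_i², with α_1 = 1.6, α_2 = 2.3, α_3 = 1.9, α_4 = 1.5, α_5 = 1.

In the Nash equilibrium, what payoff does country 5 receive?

7.8

Country i's FOC: ∂u_i/∂s_i = α_i − s_i = 0, so s_i* = α_i.
NE contributions = (1.6, 2.3, 1.9, 1.5, 1); S = 8.3.
u_5 = α_5·S − ½·(s_5)² = 1·8.3 − ½·1² = 7.8.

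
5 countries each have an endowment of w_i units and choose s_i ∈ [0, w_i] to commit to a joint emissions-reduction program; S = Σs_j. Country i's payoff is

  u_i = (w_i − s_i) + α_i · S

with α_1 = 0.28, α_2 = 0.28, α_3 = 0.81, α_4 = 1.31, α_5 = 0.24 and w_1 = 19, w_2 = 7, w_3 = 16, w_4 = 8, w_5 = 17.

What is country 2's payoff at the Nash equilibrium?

9.24

∂u_i/∂s_i = α_i − 1, so country i contributes w_i if α_i > 1, else 0.
α_i > 1 for i ∈ {4}; NE contributions (0, 0, 0, 8, 0), S = 8.
u_2 = (7 − 0) + 0.28·8 = 9.24.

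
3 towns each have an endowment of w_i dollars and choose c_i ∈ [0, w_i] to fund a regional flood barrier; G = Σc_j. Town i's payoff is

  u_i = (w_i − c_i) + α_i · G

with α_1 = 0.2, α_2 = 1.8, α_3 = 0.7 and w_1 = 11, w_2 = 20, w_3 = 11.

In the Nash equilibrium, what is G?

20

∂u_i/∂c_i = α_i − 1, so town i contributes w_i if α_i > 1, else 0.
α_i > 1 for i ∈ {2}; NE contributions (0, 20, 0), G = 20.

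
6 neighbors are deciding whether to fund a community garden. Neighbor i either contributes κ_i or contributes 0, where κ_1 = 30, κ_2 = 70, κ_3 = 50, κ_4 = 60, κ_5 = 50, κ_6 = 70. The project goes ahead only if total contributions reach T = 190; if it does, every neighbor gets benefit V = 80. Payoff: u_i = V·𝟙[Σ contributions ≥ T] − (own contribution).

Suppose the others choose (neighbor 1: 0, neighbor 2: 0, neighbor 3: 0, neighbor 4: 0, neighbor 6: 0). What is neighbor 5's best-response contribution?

Others' total = 0. Even contributing 50 gives 50 < 190: no benefit either way.
Best response: 0.

0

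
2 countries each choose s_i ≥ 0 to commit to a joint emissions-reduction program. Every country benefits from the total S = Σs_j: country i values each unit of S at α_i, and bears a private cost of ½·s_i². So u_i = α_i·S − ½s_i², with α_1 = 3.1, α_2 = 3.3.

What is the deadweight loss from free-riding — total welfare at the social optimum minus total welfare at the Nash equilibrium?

Country i's FOC: ∂u_i/∂s_i = α_i − s_i = 0, so s_i* = α_i.
NE contributions = (3.1, 3.3); S = 6.4.
W^NE = (Σα)·S − ½Σα_i² = 6.4² − ½·20.5 = 30.71.
Planner sets s_i = Σα_j = 6.4 for every i, so S^SO = 2·6.4 = 12.8.
W^SO = (Σα)·S^SO − ½·2·(Σα)² = (2/2)·6.4² = 40.96.
Deadweight loss = W^SO − W^NE = 10.25.

10.25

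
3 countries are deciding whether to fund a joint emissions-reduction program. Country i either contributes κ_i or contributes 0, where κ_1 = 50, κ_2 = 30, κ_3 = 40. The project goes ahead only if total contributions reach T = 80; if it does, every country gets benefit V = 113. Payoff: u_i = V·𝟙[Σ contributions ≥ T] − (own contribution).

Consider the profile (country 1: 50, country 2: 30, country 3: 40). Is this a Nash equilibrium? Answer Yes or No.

No

Total = 120 ≥ 80: provided.
Country 1 (pledges 50, payoff 63): dropping to 0 → total 70, payoff 0. No gain.
Country 2 (pledges 30, payoff 83): dropping to 0 → total 90, payoff 113. Profitable deviation.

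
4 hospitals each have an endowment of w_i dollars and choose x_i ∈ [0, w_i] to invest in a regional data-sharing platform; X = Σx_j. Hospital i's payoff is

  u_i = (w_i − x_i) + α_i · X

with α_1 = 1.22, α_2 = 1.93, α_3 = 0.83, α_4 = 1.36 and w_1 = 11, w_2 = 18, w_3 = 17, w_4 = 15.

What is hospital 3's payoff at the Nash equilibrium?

53.52

∂u_i/∂x_i = α_i − 1, so hospital i contributes w_i if α_i > 1, else 0.
α_i > 1 for i ∈ {1, 2, 4}; NE contributions (11, 18, 0, 15), X = 44.
u_3 = (17 − 0) + 0.83·44 = 53.52.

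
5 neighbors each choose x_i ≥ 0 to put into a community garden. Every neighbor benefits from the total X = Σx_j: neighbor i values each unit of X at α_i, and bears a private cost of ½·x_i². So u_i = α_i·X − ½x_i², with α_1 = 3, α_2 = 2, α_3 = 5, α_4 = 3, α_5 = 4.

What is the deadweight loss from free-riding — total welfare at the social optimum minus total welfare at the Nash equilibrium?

Neighbor i's FOC: ∂u_i/∂x_i = α_i − x_i = 0, so x_i* = α_i.
NE contributions = (3, 2, 5, 3, 4); X = 17.
W^NE = (Σα)·X − ½Σα_i² = 17² − ½·63 = 257.5.
Planner sets x_i = Σα_j = 17 for every i, so X^SO = 5·17 = 85.
W^SO = (Σα)·X^SO − ½·5·(Σα)² = (5/2)·17² = 722.5.
Deadweight loss = W^SO − W^NE = 465.

465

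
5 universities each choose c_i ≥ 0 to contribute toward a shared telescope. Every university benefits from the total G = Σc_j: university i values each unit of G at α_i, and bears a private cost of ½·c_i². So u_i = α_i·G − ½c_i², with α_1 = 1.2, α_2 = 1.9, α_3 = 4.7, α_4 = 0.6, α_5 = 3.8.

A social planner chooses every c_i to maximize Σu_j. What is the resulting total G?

Planner FOC: ∂(Σu_j)/∂c_i = (Σα_j) − c_i = 0, so c_i^SO = Σα_j = 12.2 for every i; G^SO = 61.

61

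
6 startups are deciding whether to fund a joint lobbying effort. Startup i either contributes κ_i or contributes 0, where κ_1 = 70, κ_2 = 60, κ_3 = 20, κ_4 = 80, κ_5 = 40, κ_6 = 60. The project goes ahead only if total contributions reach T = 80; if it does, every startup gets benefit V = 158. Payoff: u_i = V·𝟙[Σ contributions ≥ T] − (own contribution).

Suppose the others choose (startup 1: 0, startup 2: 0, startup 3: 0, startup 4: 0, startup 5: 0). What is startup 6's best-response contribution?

0

Others' total = 0. Even contributing 60 gives 60 < 80: no benefit either way.
Best response: 0.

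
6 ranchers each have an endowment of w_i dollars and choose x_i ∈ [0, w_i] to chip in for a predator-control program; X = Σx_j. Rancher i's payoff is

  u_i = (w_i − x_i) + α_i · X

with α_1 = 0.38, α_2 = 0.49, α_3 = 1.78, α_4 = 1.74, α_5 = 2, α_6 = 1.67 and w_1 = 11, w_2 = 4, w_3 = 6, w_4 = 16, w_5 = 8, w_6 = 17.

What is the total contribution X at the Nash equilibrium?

∂u_i/∂x_i = α_i − 1, so rancher i contributes w_i if α_i > 1, else 0.
α_i > 1 for i ∈ {3, 4, 5, 6}; NE contributions (0, 0, 6, 16, 8, 17), X = 47.

47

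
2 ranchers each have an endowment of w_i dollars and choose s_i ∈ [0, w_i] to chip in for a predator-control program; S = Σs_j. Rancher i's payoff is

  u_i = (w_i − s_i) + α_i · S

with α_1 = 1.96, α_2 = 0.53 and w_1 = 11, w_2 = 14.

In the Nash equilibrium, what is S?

∂u_i/∂s_i = α_i − 1, so rancher i contributes w_i if α_i > 1, else 0.
α_i > 1 for i ∈ {1}; NE contributions (11, 0), S = 11.

11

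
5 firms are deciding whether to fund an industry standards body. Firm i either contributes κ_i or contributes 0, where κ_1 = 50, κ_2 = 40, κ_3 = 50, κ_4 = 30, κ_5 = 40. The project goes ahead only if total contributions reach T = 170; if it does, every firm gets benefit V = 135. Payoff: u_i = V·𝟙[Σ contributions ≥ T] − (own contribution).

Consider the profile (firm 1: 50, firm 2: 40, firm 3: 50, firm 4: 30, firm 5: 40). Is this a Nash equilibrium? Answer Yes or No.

Total = 210 ≥ 170: provided.
Firm 1 (pledges 50, payoff 85): dropping to 0 → total 160, payoff 0. No gain.
Firm 2 (pledges 40, payoff 95): dropping to 0 → total 170, payoff 135. Profitable deviation.

No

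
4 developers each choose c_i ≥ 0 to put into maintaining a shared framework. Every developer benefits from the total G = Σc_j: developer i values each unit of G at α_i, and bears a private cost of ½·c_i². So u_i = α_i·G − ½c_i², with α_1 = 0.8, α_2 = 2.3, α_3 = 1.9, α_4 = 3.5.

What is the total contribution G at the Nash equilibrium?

8.5

Developer i's FOC: ∂u_i/∂c_i = α_i − c_i = 0, so c_i* = α_i.
NE contributions = (0.8, 2.3, 1.9, 3.5); G = 8.5.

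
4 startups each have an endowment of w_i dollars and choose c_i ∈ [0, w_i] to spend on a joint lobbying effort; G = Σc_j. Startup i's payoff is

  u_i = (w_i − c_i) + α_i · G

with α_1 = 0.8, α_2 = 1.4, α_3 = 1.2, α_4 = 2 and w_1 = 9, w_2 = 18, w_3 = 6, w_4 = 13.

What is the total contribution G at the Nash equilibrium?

∂u_i/∂c_i = α_i − 1, so startup i contributes w_i if α_i > 1, else 0.
α_i > 1 for i ∈ {2, 3, 4}; NE contributions (0, 18, 6, 13), G = 37.

37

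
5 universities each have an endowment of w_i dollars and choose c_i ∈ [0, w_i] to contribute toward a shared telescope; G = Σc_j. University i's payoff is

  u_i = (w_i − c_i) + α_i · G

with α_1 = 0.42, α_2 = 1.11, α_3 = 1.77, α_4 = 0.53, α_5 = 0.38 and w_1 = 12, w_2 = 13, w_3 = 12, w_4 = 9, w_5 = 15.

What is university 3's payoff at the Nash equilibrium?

∂u_i/∂c_i = α_i − 1, so university i contributes w_i if α_i > 1, else 0.
α_i > 1 for i ∈ {2, 3}; NE contributions (0, 13, 12, 0, 0), G = 25.
u_3 = (12 − 12) + 1.77·25 = 44.25.

44.25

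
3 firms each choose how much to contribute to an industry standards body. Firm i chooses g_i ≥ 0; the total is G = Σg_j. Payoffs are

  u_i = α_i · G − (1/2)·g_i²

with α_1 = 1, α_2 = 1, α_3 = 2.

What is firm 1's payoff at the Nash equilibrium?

3.5

Firm i's FOC: ∂u_i/∂g_i = α_i − g_i = 0, so g_i* = α_i.
NE contributions = (1, 1, 2); G = 4.
u_1 = α_1·G − ½·(g_1)² = 1·4 − ½·1² = 3.5.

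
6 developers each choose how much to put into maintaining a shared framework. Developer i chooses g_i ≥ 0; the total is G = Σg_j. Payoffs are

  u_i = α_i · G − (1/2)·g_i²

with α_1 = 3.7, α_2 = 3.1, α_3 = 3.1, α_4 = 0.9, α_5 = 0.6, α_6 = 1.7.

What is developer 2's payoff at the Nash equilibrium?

Developer i's FOC: ∂u_i/∂g_i = α_i − g_i = 0, so g_i* = α_i.
NE contributions = (3.7, 3.1, 3.1, 0.9, 0.6, 1.7); G = 13.1.
u_2 = α_2·G − ½·(g_2)² = 3.1·13.1 − ½·3.1² = 35.805.

35.805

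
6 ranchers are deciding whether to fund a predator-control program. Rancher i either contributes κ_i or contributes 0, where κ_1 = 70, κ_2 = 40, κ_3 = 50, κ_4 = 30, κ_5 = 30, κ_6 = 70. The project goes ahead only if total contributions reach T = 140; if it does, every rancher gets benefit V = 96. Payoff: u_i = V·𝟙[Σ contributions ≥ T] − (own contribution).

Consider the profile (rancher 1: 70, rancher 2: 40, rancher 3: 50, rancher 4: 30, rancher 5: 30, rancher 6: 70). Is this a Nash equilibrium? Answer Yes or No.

No

Total = 290 ≥ 140: provided.
Rancher 1 (pledges 70, payoff 26): dropping to 0 → total 220, payoff 96. Profitable deviation.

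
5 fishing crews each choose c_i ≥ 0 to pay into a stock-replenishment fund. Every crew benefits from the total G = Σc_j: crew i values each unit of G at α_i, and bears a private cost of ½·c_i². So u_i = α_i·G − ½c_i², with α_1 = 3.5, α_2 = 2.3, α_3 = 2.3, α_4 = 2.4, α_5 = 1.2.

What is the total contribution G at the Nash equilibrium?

Crew i's FOC: ∂u_i/∂c_i = α_i − c_i = 0, so c_i* = α_i.
NE contributions = (3.5, 2.3, 2.3, 2.4, 1.2); G = 11.7.

11.7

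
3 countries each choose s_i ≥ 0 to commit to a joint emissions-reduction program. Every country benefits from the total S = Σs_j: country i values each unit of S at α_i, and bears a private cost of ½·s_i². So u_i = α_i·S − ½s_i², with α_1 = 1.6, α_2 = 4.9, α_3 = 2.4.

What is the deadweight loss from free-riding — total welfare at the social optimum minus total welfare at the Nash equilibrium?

55.77

Country i's FOC: ∂u_i/∂s_i = α_i − s_i = 0, so s_i* = α_i.
NE contributions = (1.6, 4.9, 2.4); S = 8.9.
W^NE = (Σα)·S − ½Σα_i² = 8.9² − ½·32.33 = 63.045.
Planner sets s_i = Σα_j = 8.9 for every i, so S^SO = 3·8.9 = 26.7.
W^SO = (Σα)·S^SO − ½·3·(Σα)² = (3/2)·8.9² = 118.815.
Deadweight loss = W^SO − W^NE = 55.77.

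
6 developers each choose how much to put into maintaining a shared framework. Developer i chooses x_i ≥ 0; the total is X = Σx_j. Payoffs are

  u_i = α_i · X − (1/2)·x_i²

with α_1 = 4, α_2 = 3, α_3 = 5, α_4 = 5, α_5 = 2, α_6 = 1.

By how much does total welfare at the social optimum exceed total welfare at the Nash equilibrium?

Developer i's FOC: ∂u_i/∂x_i = α_i − x_i = 0, so x_i* = α_i.
NE contributions = (4, 3, 5, 5, 2, 1); X = 20.
W^NE = (Σα)·X − ½Σα_i² = 20² − ½·80 = 360.
Planner sets x_i = Σα_j = 20 for every i, so X^SO = 6·20 = 120.
W^SO = (Σα)·X^SO − ½·6·(Σα)² = (6/2)·20² = 1200.
Deadweight loss = W^SO − W^NE = 840.

840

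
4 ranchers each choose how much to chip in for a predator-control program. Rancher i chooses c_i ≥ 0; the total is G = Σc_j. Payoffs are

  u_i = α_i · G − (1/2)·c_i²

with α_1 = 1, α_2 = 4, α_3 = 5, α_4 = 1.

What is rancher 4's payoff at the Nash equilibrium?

Rancher i's FOC: ∂u_i/∂c_i = α_i − c_i = 0, so c_i* = α_i.
NE contributions = (1, 4, 5, 1); G = 11.
u_4 = α_4·G − ½·(c_4)² = 1·11 − ½·1² = 10.5.

10.5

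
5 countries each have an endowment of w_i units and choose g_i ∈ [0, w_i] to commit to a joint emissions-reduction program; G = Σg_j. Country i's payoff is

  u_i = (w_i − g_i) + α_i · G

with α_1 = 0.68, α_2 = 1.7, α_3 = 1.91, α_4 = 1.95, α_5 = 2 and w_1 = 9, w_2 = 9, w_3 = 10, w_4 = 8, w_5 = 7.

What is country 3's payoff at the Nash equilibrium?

∂u_i/∂g_i = α_i − 1, so country i contributes w_i if α_i > 1, else 0.
α_i > 1 for i ∈ {2, 3, 4, 5}; NE contributions (0, 9, 10, 8, 7), G = 34.
u_3 = (10 − 10) + 1.91·34 = 64.94.

64.94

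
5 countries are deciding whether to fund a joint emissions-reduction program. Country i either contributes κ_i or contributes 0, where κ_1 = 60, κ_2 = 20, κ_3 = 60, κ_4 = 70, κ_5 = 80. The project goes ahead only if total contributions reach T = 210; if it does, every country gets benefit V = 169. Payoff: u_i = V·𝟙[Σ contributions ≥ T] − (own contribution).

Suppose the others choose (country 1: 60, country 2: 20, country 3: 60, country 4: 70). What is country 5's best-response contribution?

0

Others' total = 210 ≥ 210; contributing adds cost 80 for no extra benefit.
Best response: 0.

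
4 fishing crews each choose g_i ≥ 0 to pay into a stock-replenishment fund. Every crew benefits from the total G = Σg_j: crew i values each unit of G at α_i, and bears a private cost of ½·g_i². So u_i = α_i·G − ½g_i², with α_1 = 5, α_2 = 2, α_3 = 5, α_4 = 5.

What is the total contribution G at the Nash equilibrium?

Crew i's FOC: ∂u_i/∂g_i = α_i − g_i = 0, so g_i* = α_i.
NE contributions = (5, 2, 5, 5); G = 17.

17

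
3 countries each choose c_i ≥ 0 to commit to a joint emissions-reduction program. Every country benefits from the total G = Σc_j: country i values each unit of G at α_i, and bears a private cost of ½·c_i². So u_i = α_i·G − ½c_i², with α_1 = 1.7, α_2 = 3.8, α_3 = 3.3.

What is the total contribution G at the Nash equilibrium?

Country i's FOC: ∂u_i/∂c_i = α_i − c_i = 0, so c_i* = α_i.
NE contributions = (1.7, 3.8, 3.3); G = 8.8.

8.8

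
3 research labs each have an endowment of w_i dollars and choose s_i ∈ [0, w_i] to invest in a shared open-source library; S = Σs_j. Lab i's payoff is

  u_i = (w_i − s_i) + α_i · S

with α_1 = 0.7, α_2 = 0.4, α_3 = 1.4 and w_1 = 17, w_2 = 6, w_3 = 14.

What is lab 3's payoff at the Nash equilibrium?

19.6

∂u_i/∂s_i = α_i − 1, so lab i contributes w_i if α_i > 1, else 0.
α_i > 1 for i ∈ {3}; NE contributions (0, 0, 14), S = 14.
u_3 = (14 − 14) + 1.4·14 = 19.6.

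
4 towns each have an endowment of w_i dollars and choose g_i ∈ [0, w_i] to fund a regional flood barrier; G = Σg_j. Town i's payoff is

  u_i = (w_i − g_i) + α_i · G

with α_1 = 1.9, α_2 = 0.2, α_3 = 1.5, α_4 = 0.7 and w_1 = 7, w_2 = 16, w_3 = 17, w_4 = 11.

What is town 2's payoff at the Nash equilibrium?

20.8

∂u_i/∂g_i = α_i − 1, so town i contributes w_i if α_i > 1, else 0.
α_i > 1 for i ∈ {1, 3}; NE contributions (7, 0, 17, 0), G = 24.
u_2 = (16 − 0) + 0.2·24 = 20.8.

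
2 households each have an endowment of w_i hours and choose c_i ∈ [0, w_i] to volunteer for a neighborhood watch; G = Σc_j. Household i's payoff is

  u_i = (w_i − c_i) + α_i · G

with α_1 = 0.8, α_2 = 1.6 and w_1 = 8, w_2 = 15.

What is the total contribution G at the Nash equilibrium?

∂u_i/∂c_i = α_i − 1, so household i contributes w_i if α_i > 1, else 0.
α_i > 1 for i ∈ {2}; NE contributions (0, 15), G = 15.

15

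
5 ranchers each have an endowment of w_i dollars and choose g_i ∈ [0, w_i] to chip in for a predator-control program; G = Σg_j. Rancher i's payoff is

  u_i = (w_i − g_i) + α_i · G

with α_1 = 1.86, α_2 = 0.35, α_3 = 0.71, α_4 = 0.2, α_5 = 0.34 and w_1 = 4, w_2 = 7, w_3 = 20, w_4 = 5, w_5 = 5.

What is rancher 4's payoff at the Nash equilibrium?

∂u_i/∂g_i = α_i − 1, so rancher i contributes w_i if α_i > 1, else 0.
α_i > 1 for i ∈ {1}; NE contributions (4, 0, 0, 0, 0), G = 4.
u_4 = (5 − 0) + 0.2·4 = 5.8.

5.8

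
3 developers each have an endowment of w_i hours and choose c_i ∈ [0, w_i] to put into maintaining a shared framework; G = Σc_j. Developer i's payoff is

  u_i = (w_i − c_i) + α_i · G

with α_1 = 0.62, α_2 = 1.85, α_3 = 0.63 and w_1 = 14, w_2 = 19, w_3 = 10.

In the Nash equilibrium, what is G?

19

∂u_i/∂c_i = α_i − 1, so developer i contributes w_i if α_i > 1, else 0.
α_i > 1 for i ∈ {2}; NE contributions (0, 19, 0), G = 19.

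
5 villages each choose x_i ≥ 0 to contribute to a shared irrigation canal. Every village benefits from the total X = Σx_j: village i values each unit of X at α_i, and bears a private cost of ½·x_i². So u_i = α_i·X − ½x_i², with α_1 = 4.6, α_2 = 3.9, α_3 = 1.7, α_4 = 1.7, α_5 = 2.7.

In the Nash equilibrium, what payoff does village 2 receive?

Village i's FOC: ∂u_i/∂x_i = α_i − x_i = 0, so x_i* = α_i.
NE contributions = (4.6, 3.9, 1.7, 1.7, 2.7); X = 14.6.
u_2 = α_2·X − ½·(x_2)² = 3.9·14.6 − ½·3.9² = 49.335.

49.335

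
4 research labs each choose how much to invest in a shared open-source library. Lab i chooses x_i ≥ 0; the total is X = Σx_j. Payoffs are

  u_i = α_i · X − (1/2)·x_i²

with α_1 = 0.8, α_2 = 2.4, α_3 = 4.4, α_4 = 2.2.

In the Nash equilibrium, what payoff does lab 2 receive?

Lab i's FOC: ∂u_i/∂x_i = α_i − x_i = 0, so x_i* = α_i.
NE contributions = (0.8, 2.4, 4.4, 2.2); X = 9.8.
u_2 = α_2·X − ½·(x_2)² = 2.4·9.8 − ½·2.4² = 20.64.

20.64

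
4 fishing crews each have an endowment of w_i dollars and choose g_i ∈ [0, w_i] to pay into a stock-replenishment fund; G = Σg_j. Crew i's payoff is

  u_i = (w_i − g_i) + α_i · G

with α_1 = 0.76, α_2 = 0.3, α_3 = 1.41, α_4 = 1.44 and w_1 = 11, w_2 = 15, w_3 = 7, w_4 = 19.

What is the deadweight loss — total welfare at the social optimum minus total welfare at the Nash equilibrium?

∂u_i/∂g_i = α_i − 1, so crew i contributes w_i if α_i > 1, else 0.
α_i > 1 for i ∈ {3, 4}; NE contributions (0, 0, 7, 19), G = 26.
W^NE = Σw_i − G^NE + (Σα_i)·G^NE = 52 + 2.91·26 = 127.66.
Planner: ∂(Σu_j)/∂g_i = Σα_j − 1 = 2.91 > 0, so everyone contributes w_i; G^SO = 52, W^SO = 52 + 2.91·52 = 203.32.
Deadweight loss = 75.66.

75.66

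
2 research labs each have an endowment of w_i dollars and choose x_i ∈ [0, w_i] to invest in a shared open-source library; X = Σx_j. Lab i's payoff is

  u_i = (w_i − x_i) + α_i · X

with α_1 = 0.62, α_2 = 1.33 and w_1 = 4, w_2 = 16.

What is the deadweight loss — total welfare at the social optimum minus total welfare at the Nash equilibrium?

3.8

∂u_i/∂x_i = α_i − 1, so lab i contributes w_i if α_i > 1, else 0.
α_i > 1 for i ∈ {2}; NE contributions (0, 16), X = 16.
W^NE = Σw_i − X^NE + (Σα_i)·X^NE = 20 + 0.95·16 = 35.2.
Planner: ∂(Σu_j)/∂x_i = Σα_j − 1 = 0.95 > 0, so everyone contributes w_i; X^SO = 20, W^SO = 20 + 0.95·20 = 39.
Deadweight loss = 3.8.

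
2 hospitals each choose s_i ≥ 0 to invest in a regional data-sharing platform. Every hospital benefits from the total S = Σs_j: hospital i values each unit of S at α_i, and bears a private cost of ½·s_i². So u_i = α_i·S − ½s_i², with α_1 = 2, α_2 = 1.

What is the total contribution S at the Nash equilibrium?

Hospital i's FOC: ∂u_i/∂s_i = α_i − s_i = 0, so s_i* = α_i.
NE contributions = (2, 1); S = 3.

3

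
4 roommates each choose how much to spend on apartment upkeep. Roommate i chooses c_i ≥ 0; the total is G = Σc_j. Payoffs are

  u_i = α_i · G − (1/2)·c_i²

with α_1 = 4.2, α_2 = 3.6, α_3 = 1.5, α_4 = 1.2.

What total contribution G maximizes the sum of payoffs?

42

Planner FOC: ∂(Σu_j)/∂c_i = (Σα_j) − c_i = 0, so c_i^SO = Σα_j = 10.5 for every i; G^SO = 42.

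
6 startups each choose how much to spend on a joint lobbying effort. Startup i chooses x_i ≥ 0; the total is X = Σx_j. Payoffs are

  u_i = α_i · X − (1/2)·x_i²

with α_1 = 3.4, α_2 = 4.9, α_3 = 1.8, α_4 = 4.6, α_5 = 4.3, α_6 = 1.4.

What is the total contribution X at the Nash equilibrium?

20.4

Startup i's FOC: ∂u_i/∂x_i = α_i − x_i = 0, so x_i* = α_i.
NE contributions = (3.4, 4.9, 1.8, 4.6, 4.3, 1.4); X = 20.4.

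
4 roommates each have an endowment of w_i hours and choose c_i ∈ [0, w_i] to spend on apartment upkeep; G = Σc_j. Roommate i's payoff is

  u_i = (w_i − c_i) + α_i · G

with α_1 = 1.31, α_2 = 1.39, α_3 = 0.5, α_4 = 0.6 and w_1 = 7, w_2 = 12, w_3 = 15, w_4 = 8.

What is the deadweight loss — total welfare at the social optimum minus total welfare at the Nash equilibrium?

∂u_i/∂c_i = α_i − 1, so roommate i contributes w_i if α_i > 1, else 0.
α_i > 1 for i ∈ {1, 2}; NE contributions (7, 12, 0, 0), G = 19.
W^NE = Σw_i − G^NE + (Σα_i)·G^NE = 42 + 2.8·19 = 95.2.
Planner: ∂(Σu_j)/∂c_i = Σα_j − 1 = 2.8 > 0, so everyone contributes w_i; G^SO = 42, W^SO = 42 + 2.8·42 = 159.6.
Deadweight loss = 64.4.

64.4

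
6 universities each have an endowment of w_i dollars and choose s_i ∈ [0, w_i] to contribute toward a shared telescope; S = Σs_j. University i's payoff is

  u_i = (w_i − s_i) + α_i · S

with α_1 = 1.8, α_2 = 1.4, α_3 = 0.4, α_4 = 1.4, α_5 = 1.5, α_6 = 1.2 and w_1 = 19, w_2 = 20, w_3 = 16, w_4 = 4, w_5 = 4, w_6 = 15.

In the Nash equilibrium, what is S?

62

∂u_i/∂s_i = α_i − 1, so university i contributes w_i if α_i > 1, else 0.
α_i > 1 for i ∈ {1, 2, 4, 5, 6}; NE contributions (19, 20, 0, 4, 4, 15), S = 62.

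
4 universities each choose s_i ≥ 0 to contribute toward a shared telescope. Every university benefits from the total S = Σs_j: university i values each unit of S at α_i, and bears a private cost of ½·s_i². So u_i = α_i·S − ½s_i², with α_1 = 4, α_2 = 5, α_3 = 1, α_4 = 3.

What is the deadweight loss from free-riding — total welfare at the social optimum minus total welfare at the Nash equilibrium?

194.5

University i's FOC: ∂u_i/∂s_i = α_i − s_i = 0, so s_i* = α_i.
NE contributions = (4, 5, 1, 3); S = 13.
W^NE = (Σα)·S − ½Σα_i² = 13² − ½·51 = 143.5.
Planner sets s_i = Σα_j = 13 for every i, so S^SO = 4·13 = 52.
W^SO = (Σα)·S^SO − ½·4·(Σα)² = (4/2)·13² = 338.
Deadweight loss = W^SO − W^NE = 194.5.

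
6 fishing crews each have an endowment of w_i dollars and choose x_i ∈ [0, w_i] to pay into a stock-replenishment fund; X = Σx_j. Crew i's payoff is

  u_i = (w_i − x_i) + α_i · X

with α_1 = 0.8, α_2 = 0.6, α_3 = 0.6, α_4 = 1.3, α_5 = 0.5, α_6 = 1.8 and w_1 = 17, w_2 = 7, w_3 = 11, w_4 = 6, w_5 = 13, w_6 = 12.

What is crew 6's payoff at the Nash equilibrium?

∂u_i/∂x_i = α_i − 1, so crew i contributes w_i if α_i > 1, else 0.
α_i > 1 for i ∈ {4, 6}; NE contributions (0, 0, 0, 6, 0, 12), X = 18.
u_6 = (12 − 12) + 1.8·18 = 32.4.

32.4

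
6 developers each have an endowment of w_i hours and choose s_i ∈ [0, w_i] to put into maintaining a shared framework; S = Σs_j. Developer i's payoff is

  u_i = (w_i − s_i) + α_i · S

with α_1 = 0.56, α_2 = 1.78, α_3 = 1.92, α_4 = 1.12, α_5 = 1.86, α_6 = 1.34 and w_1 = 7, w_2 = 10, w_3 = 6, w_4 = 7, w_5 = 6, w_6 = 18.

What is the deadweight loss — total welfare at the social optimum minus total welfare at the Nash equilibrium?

∂u_i/∂s_i = α_i − 1, so developer i contributes w_i if α_i > 1, else 0.
α_i > 1 for i ∈ {2, 3, 4, 5, 6}; NE contributions (0, 10, 6, 7, 6, 18), S = 47.
W^NE = Σw_i − S^NE + (Σα_i)·S^NE = 54 + 7.58·47 = 410.26.
Planner: ∂(Σu_j)/∂s_i = Σα_j − 1 = 7.58 > 0, so everyone contributes w_i; S^SO = 54, W^SO = 54 + 7.58·54 = 463.32.
Deadweight loss = 53.06.

53.06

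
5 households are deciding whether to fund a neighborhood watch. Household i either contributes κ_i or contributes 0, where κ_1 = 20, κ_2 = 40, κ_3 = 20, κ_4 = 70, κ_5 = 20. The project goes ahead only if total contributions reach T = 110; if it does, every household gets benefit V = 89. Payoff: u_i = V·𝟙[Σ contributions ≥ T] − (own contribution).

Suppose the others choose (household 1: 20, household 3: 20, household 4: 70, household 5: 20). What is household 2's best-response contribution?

Others' total = 130 ≥ 110; contributing adds cost 40 for no extra benefit.
Best response: 0.

0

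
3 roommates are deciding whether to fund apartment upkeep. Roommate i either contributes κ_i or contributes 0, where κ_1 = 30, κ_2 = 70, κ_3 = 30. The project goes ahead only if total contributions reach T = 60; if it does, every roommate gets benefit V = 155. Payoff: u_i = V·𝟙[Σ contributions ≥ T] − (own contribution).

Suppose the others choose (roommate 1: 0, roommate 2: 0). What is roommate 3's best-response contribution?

0

Others' total = 0. Even contributing 30 gives 30 < 60: no benefit either way.
Best response: 0.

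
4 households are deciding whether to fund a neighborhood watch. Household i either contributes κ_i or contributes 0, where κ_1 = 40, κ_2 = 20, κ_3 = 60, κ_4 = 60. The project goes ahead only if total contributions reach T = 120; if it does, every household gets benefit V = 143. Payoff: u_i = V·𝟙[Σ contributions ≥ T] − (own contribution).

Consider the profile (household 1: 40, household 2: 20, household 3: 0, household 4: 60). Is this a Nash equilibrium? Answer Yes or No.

Yes

Total = 120 ≥ 120: provided.
Household 1 (pledges 40, payoff 103): dropping to 0 → total 80, payoff 0. No gain.
Household 2 (pledges 20, payoff 123): dropping to 0 → total 100, payoff 0. No gain.
Household 3 (pledges 0, payoff 143): pledging 60 → total 180, payoff 83. No gain.
Household 4 (pledges 60, payoff 83): dropping to 0 → total 60, payoff 0. No gain.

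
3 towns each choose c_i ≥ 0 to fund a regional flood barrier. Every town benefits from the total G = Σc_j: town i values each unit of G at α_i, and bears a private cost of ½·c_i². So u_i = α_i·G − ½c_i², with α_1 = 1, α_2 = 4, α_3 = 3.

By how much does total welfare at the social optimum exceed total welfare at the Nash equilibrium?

45

Town i's FOC: ∂u_i/∂c_i = α_i − c_i = 0, so c_i* = α_i.
NE contributions = (1, 4, 3); G = 8.
W^NE = (Σα)·G − ½Σα_i² = 8² − ½·26 = 51.
Planner sets c_i = Σα_j = 8 for every i, so G^SO = 3·8 = 24.
W^SO = (Σα)·G^SO − ½·3·(Σα)² = (3/2)·8² = 96.
Deadweight loss = W^SO − W^NE = 45.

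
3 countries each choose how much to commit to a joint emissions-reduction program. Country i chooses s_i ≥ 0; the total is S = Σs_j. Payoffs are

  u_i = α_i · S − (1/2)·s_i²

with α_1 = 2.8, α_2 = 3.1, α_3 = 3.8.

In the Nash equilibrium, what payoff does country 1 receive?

23.24

Country i's FOC: ∂u_i/∂s_i = α_i − s_i = 0, so s_i* = α_i.
NE contributions = (2.8, 3.1, 3.8); S = 9.7.
u_1 = α_1·S − ½·(s_1)² = 2.8·9.7 − ½·2.8² = 23.24.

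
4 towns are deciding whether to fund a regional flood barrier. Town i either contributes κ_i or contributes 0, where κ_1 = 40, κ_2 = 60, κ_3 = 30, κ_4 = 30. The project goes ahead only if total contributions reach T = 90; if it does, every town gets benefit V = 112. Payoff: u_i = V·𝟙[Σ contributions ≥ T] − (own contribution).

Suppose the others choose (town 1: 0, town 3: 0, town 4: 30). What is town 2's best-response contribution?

Others' total = 30. Contributing 60 brings total to 90 ≥ 90: gain V − κ_2 = 52.
Best response: 60.

60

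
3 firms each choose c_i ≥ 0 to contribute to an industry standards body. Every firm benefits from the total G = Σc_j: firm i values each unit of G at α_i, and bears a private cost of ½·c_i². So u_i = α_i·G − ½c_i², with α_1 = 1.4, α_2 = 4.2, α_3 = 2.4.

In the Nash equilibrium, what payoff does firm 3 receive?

16.32

Firm i's FOC: ∂u_i/∂c_i = α_i − c_i = 0, so c_i* = α_i.
NE contributions = (1.4, 4.2, 2.4); G = 8.
u_3 = α_3·G − ½·(c_3)² = 2.4·8 − ½·2.4² = 16.32.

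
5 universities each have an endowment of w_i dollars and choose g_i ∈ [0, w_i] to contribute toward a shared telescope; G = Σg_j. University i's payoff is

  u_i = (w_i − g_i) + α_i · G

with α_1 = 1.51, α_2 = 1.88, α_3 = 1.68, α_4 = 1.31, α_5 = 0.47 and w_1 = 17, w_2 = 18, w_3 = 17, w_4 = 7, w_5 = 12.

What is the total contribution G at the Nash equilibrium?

∂u_i/∂g_i = α_i − 1, so university i contributes w_i if α_i > 1, else 0.
α_i > 1 for i ∈ {1, 2, 3, 4}; NE contributions (17, 18, 17, 7, 0), G = 59.

59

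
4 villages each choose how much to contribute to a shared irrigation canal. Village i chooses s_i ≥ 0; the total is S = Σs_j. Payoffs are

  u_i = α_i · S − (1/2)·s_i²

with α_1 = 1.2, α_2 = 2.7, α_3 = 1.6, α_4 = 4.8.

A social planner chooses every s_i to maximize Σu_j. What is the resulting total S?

Planner FOC: ∂(Σu_j)/∂s_i = (Σα_j) − s_i = 0, so s_i^SO = Σα_j = 10.3 for every i; S^SO = 41.2.

41.2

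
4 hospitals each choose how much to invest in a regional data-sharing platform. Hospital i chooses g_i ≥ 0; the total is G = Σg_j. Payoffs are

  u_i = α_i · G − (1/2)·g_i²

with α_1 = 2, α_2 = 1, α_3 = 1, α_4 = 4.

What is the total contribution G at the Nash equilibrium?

Hospital i's FOC: ∂u_i/∂g_i = α_i − g_i = 0, so g_i* = α_i.
NE contributions = (2, 1, 1, 4); G = 8.

8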